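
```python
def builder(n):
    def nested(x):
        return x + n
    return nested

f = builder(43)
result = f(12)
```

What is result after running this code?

Step 1: builder(43) creates a closure that captures n = 43.
Step 2: f(12) calls the closure with x = 12, returning 12 + 43 = 55.
Step 3: result = 55

The answer is 55.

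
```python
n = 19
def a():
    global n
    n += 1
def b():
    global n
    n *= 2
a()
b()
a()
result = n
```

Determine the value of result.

Step 1: n = 19.
Step 2: a(): n = 19 + 1 = 20.
Step 3: b(): n = 20 * 2 = 40.
Step 4: a(): n = 40 + 1 = 41

The answer is 41.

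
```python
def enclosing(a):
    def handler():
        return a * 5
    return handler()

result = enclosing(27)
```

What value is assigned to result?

Step 1: enclosing(27) binds parameter a = 27.
Step 2: handler() accesses a = 27 from enclosing scope.
Step 3: result = 27 * 5 = 135

The answer is 135.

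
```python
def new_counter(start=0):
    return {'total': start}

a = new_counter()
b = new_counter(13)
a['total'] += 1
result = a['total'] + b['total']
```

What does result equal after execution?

Step 1: new_counter() returns a new dict each call (immutable default 0).
Step 2: a = {'total': 0}, b = {'total': 13}.
Step 3: a['total'] += 1 = 1. result = 1 + 13 = 14

The answer is 14.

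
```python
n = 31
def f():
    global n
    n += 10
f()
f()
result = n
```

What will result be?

Step 1: n = 31.
Step 2: First f(): n = 31 + 10 = 41.
Step 3: Second f(): n = 41 + 10 = 51. result = 51

The answer is 51.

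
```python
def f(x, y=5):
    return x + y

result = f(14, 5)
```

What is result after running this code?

Step 1: f(14, 5) overrides default y with 5.
Step 2: Returns 14 + 5 = 19.
Step 3: result = 19

The answer is 19.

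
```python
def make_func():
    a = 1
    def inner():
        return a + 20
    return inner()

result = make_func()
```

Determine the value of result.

Step 1: make_func() defines a = 1.
Step 2: inner() reads a = 1 from enclosing scope, returns 1 + 20 = 21.
Step 3: result = 21

The answer is 21.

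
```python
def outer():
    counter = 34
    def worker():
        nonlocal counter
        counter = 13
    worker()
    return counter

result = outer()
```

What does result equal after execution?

Step 1: outer() sets counter = 34.
Step 2: worker() uses nonlocal to reassign counter = 13.
Step 3: result = 13

The answer is 13.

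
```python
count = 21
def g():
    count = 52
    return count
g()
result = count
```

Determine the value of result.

Step 1: count = 21 globally.
Step 2: g() creates a LOCAL count = 52 (no global keyword!).
Step 3: The global count is unchanged. result = 21

The answer is 21.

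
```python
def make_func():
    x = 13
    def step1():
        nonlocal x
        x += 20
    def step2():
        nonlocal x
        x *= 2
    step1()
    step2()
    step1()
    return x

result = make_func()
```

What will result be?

Step 1: x = 13.
Step 2: step1(): x = 13 + 20 = 33.
Step 3: step2(): x = 33 * 2 = 66.
Step 4: step1(): x = 66 + 20 = 86. result = 86

The answer is 86.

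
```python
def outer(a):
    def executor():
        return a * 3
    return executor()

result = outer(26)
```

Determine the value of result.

Step 1: outer(26) binds parameter a = 26.
Step 2: executor() accesses a = 26 from enclosing scope.
Step 3: result = 26 * 3 = 78

The answer is 78.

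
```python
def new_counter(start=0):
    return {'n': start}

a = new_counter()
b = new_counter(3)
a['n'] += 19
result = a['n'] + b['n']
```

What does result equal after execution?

Step 1: new_counter() returns a new dict each call (immutable default 0).
Step 2: a = {'n': 0}, b = {'n': 3}.
Step 3: a['n'] += 19 = 19. result = 19 + 3 = 22

The answer is 22.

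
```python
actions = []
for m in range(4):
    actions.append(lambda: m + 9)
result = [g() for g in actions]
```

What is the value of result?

Step 1: All lambdas capture m by reference. After the loop, m = 3.
Step 2: Each call returns 3 + 9 = 12.
Step 3: result = [12, 12, 12, 12]

The answer is [12, 12, 12, 12].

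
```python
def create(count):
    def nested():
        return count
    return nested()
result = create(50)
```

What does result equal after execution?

Step 1: create(50) binds parameter count = 50.
Step 2: nested() looks up count in enclosing scope and finds the parameter count = 50.
Step 3: result = 50

The answer is 50.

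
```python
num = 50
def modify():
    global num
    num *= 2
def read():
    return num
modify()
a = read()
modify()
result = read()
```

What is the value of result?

Step 1: num = 50.
Step 2: First modify(): num = 50 * 2 = 100.
Step 3: Second modify(): num = 100 * 2 = 200.
Step 4: read() returns 200

The answer is 200.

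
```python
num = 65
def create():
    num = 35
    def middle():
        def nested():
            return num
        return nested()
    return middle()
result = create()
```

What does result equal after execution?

Step 1: create() defines num = 35. middle() and nested() have no local num.
Step 2: nested() checks local (none), enclosing middle() (none), enclosing create() and finds num = 35.
Step 3: result = 35

The answer is 35.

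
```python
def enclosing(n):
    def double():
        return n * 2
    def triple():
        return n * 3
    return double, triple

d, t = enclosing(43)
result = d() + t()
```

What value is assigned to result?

Step 1: Both closures capture the same n = 43.
Step 2: d() = 43 * 2 = 86, t() = 43 * 3 = 129.
Step 3: result = 86 + 129 = 215

The answer is 215.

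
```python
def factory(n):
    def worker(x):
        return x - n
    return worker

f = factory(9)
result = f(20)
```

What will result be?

Step 1: factory(9) creates a closure capturing n = 9.
Step 2: f(20) computes 20 - 9 = 11.
Step 3: result = 11

The answer is 11.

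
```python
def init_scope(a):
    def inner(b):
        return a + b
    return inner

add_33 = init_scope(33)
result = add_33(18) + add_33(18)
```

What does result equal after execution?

Step 1: add_33 captures a = 33.
Step 2: add_33(18) = 33 + 18 = 51, called twice.
Step 3: result = 51 + 51 = 102

The answer is 102.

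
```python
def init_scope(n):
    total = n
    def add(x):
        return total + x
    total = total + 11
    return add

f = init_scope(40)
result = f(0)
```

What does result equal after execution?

Step 1: init_scope(40) sets total = 40, then total = 40 + 11 = 51.
Step 2: Closures capture by reference, so add sees total = 51.
Step 3: f(0) returns 51 + 0 = 51

The answer is 51.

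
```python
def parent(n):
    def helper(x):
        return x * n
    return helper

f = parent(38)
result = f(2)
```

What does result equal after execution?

Step 1: parent(38) creates a closure capturing n = 38.
Step 2: f(2) computes 2 * 38 = 76.
Step 3: result = 76

The answer is 76.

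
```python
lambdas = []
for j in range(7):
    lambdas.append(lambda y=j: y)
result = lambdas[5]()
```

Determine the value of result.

Step 1: Default argument y=j captures j's value at each iteration.
Step 2: lambdas[5] captured y = 5 when j was 5.
Step 3: result = 5

The answer is 5.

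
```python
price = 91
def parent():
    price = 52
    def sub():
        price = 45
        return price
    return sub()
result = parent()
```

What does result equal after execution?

Step 1: Three scopes define price: global (91), parent (52), sub (45).
Step 2: sub() has its own local price = 45, which shadows both enclosing and global.
Step 3: result = 45 (local wins in LEGB)

The answer is 45.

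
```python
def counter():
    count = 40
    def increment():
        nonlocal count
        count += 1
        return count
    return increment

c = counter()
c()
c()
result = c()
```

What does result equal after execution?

Step 1: counter() creates closure with count = 40.
Step 2: Each c() call increments count via nonlocal. After 3 calls: 40 + 3 = 43.
Step 3: result = 43

The answer is 43.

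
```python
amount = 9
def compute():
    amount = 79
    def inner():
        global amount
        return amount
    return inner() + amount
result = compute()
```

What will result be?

Step 1: Global amount = 9. compute() shadows with local amount = 79.
Step 2: inner() uses global keyword, so inner() returns global amount = 9.
Step 3: compute() returns 9 + 79 = 88

The answer is 88.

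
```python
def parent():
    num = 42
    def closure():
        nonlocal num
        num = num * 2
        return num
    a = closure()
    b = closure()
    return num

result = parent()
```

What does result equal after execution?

Step 1: num starts at 42.
Step 2: First closure(): num = 42 * 2 = 84.
Step 3: Second closure(): num = 84 * 2 = 168.
Step 4: result = 168

The answer is 168.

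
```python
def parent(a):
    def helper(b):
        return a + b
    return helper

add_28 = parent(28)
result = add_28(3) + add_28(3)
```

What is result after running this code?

Step 1: add_28 captures a = 28.
Step 2: add_28(3) = 28 + 3 = 31, called twice.
Step 3: result = 31 + 31 = 62

The answer is 62.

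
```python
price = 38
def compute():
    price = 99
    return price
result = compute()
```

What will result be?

Step 1: Global price = 38.
Step 2: compute() creates local price = 99, shadowing the global.
Step 3: Returns local price = 99. result = 99

The answer is 99.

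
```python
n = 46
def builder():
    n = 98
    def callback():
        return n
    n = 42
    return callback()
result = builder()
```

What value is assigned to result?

Step 1: builder() sets n = 98, then later n = 42.
Step 2: callback() is called after n is reassigned to 42. Closures capture variables by reference, not by value.
Step 3: result = 42

The answer is 42.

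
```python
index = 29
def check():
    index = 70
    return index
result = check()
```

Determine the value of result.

Step 1: Global index = 29.
Step 2: check() creates local index = 70, shadowing the global.
Step 3: Returns local index = 70. result = 70

The answer is 70.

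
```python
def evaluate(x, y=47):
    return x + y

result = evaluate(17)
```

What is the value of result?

Step 1: evaluate(17) uses default y = 47.
Step 2: Returns 17 + 47 = 64.
Step 3: result = 64

The answer is 64.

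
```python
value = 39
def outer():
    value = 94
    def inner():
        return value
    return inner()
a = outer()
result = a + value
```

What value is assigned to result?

Step 1: outer() has local value = 94. inner() reads from enclosing.
Step 2: outer() returns 94. Global value = 39 unchanged.
Step 3: result = 94 + 39 = 133

The answer is 133.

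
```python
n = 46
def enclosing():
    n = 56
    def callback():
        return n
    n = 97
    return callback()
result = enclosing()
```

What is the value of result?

Step 1: enclosing() sets n = 56, then later n = 97.
Step 2: callback() is called after n is reassigned to 97. Closures capture variables by reference, not by value.
Step 3: result = 97

The answer is 97.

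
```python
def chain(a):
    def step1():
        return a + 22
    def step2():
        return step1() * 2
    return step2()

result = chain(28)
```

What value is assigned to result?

Step 1: chain(28) captures a = 28.
Step 2: step2() calls step1() which returns 28 + 22 = 50.
Step 3: step2() returns 50 * 2 = 100

The answer is 100.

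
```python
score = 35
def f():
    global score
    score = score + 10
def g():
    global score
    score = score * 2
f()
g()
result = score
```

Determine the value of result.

Step 1: score = 35.
Step 2: f() adds 10: score = 35 + 10 = 45.
Step 3: g() doubles: score = 45 * 2 = 90.
Step 4: result = 90

The answer is 90.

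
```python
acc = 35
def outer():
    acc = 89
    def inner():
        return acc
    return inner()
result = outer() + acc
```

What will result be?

Step 1: Global acc = 35. outer() shadows with acc = 89.
Step 2: inner() returns enclosing acc = 89. outer() = 89.
Step 3: result = 89 + global acc (35) = 124

The answer is 124.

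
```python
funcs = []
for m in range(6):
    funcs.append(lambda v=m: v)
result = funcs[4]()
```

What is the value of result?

Step 1: Default argument v=m captures m's value at each iteration.
Step 2: funcs[4] captured v = 4 when m was 4.
Step 3: result = 4

The answer is 4.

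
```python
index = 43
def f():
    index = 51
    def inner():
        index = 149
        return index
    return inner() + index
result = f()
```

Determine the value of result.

Step 1: f() has local index = 51. inner() has local index = 149.
Step 2: inner() returns its local index = 149.
Step 3: f() returns 149 + its own index (51) = 200

The answer is 200.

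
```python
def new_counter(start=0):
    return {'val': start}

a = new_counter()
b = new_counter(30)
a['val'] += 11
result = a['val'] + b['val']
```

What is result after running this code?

Step 1: new_counter() returns a new dict each call (immutable default 0).
Step 2: a = {'val': 0}, b = {'val': 30}.
Step 3: a['val'] += 11 = 11. result = 11 + 30 = 41

The answer is 41.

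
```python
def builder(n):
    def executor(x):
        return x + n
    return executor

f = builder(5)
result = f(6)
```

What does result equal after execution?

Step 1: builder(5) creates a closure that captures n = 5.
Step 2: f(6) calls the closure with x = 6, returning 6 + 5 = 11.
Step 3: result = 11

The answer is 11.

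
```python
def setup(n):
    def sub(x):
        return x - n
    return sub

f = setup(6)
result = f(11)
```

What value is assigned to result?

Step 1: setup(6) creates a closure capturing n = 6.
Step 2: f(11) computes 11 - 6 = 5.
Step 3: result = 5

The answer is 5.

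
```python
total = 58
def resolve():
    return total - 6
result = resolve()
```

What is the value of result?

Step 1: total = 58 is defined globally.
Step 2: resolve() looks up total from global scope = 58, then computes 58 - 6 = 52.
Step 3: result = 52

The answer is 52.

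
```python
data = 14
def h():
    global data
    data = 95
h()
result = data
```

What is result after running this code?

Step 1: data = 14 globally.
Step 2: h() declares global data and sets it to 95.
Step 3: After h(), global data = 95. result = 95

The answer is 95.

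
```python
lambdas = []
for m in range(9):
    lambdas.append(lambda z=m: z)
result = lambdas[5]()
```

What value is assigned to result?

Step 1: Default argument z=m captures m's value at each iteration.
Step 2: lambdas[5] captured z = 5 when m was 5.
Step 3: result = 5

The answer is 5.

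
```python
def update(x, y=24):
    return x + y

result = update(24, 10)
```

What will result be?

Step 1: update(24, 10) overrides default y with 10.
Step 2: Returns 24 + 10 = 34.
Step 3: result = 34

The answer is 34.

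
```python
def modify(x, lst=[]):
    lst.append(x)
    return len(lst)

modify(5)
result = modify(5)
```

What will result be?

Step 1: Mutable default list persists between calls.
Step 2: First call: lst = [5], len = 1. Second call: lst = [5, 5], len = 2.
Step 3: result = 2

The answer is 2.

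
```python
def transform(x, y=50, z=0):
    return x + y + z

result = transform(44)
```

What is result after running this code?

Step 1: transform(44) uses defaults y = 50, z = 0.
Step 2: Returns 44 + 50 + 0 = 94.
Step 3: result = 94

The answer is 94.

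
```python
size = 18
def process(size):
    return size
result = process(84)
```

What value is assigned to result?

Step 1: Global size = 18.
Step 2: process(84) takes parameter size = 84, which shadows the global.
Step 3: result = 84

The answer is 84.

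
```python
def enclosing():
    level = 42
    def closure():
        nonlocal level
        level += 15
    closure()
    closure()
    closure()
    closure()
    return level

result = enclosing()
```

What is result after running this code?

Step 1: level starts at 42.
Step 2: closure() is called 4 times, each adding 15.
Step 3: level = 42 + 15 * 4 = 102

The answer is 102.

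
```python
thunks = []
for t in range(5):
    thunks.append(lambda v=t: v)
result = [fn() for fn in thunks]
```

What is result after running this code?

Step 1: Default arg v=t captures t at each iteration.
Step 2: Each lambda has its own default: 0, 1, ..., 4.
Step 3: result = [0, 1, 2, 3, 4]

The answer is [0, 1, 2, 3, 4].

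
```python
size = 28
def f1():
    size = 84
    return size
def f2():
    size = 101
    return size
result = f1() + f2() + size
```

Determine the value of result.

Step 1: Each function shadows global size with its own local.
Step 2: f1() returns 84, f2() returns 101.
Step 3: Global size = 28 is unchanged. result = 84 + 101 + 28 = 213

The answer is 213.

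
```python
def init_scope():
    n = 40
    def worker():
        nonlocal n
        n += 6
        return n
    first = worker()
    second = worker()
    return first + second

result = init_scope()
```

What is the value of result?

Step 1: n starts at 40.
Step 2: First call: n = 40 + 6 = 46, returns 46.
Step 3: Second call: n = 46 + 6 = 52, returns 52.
Step 4: result = 46 + 52 = 98

The answer is 98.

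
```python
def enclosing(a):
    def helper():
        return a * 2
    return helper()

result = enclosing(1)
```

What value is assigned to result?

Step 1: enclosing(1) binds parameter a = 1.
Step 2: helper() accesses a = 1 from enclosing scope.
Step 3: result = 1 * 2 = 2

The answer is 2.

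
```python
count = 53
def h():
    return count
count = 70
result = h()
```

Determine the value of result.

Step 1: count is first set to 53, then reassigned to 70.
Step 2: h() is called after the reassignment, so it looks up the current global count = 70.
Step 3: result = 70

The answer is 70.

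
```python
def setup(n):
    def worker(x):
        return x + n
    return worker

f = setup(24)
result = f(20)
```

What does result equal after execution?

Step 1: setup(24) creates a closure that captures n = 24.
Step 2: f(20) calls the closure with x = 20, returning 20 + 24 = 44.
Step 3: result = 44

The answer is 44.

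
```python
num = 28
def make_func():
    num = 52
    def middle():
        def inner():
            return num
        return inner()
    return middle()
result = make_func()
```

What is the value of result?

Step 1: make_func() defines num = 52. middle() and inner() have no local num.
Step 2: inner() checks local (none), enclosing middle() (none), enclosing make_func() and finds num = 52.
Step 3: result = 52

The answer is 52.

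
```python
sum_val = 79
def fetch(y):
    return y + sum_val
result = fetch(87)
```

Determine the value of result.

Step 1: sum_val = 79 is defined globally.
Step 2: fetch(87) uses parameter y = 87 and looks up sum_val from global scope = 79.
Step 3: result = 87 + 79 = 166

The answer is 166.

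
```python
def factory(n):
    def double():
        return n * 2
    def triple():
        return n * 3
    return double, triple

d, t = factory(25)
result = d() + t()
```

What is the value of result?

Step 1: Both closures capture the same n = 25.
Step 2: d() = 25 * 2 = 50, t() = 25 * 3 = 75.
Step 3: result = 50 + 75 = 125

The answer is 125.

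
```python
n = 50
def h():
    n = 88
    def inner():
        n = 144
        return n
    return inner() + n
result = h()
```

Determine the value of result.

Step 1: h() has local n = 88. inner() has local n = 144.
Step 2: inner() returns its local n = 144.
Step 3: h() returns 144 + its own n (88) = 232

The answer is 232.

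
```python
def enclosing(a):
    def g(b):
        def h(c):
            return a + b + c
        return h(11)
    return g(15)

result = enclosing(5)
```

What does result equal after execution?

Step 1: a = 5, b = 15, c = 11 across three nested scopes.
Step 2: h() accesses all three via LEGB rule.
Step 3: result = 5 + 15 + 11 = 31

The answer is 31.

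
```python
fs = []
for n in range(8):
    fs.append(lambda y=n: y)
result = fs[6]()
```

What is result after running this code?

Step 1: Default argument y=n captures n's value at each iteration.
Step 2: fs[6] captured y = 6 when n was 6.
Step 3: result = 6

The answer is 6.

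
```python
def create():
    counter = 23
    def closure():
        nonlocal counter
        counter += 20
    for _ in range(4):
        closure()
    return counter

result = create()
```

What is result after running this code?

Step 1: counter = 23.
Step 2: closure() is called 4 times in a loop, each adding 20 via nonlocal.
Step 3: counter = 23 + 20 * 4 = 103

The answer is 103.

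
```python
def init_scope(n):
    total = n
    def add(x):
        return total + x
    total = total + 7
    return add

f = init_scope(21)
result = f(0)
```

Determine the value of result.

Step 1: init_scope(21) sets total = 21, then total = 21 + 7 = 28.
Step 2: Closures capture by reference, so add sees total = 28.
Step 3: f(0) returns 28 + 0 = 28

The answer is 28.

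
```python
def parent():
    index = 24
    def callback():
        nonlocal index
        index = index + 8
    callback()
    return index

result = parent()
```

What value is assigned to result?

Step 1: parent() sets index = 24.
Step 2: callback() uses nonlocal to modify index in parent's scope: index = 24 + 8 = 32.
Step 3: parent() returns the modified index = 32

The answer is 32.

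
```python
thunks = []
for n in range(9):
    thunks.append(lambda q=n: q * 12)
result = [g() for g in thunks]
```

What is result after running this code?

Step 1: Default arg q=n captures n at each iteration.
Step 2: thunks[k] has q defaulting to k, returns k * 12.
Step 3: result = [0, 12, 24, 36, 48, 60, 72, 84, 96]

The answer is [0, 12, 24, 36, 48, 60, 72, 84, 96].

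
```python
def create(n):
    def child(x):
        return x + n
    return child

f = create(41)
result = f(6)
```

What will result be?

Step 1: create(41) creates a closure that captures n = 41.
Step 2: f(6) calls the closure with x = 6, returning 6 + 41 = 47.
Step 3: result = 47

The answer is 47.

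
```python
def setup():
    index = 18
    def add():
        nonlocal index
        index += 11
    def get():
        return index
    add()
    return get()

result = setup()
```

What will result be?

Step 1: index = 18. add() modifies it via nonlocal, get() reads it.
Step 2: add() makes index = 18 + 11 = 29.
Step 3: get() returns 29. result = 29

The answer is 29.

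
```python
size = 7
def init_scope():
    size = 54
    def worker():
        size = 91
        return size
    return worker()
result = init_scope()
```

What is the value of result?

Step 1: Three scopes define size: global (7), init_scope (54), worker (91).
Step 2: worker() has its own local size = 91, which shadows both enclosing and global.
Step 3: result = 91 (local wins in LEGB)

The answer is 91.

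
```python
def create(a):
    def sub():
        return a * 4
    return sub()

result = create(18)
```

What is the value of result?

Step 1: create(18) binds parameter a = 18.
Step 2: sub() accesses a = 18 from enclosing scope.
Step 3: result = 18 * 4 = 72

The answer is 72.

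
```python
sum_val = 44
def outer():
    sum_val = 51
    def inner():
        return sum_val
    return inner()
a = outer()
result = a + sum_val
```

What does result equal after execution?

Step 1: outer() has local sum_val = 51. inner() reads from enclosing.
Step 2: outer() returns 51. Global sum_val = 44 unchanged.
Step 3: result = 51 + 44 = 95

The answer is 95.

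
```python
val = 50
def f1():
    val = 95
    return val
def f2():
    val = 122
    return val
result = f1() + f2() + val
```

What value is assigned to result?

Step 1: Each function shadows global val with its own local.
Step 2: f1() returns 95, f2() returns 122.
Step 3: Global val = 50 is unchanged. result = 95 + 122 + 50 = 267

The answer is 267.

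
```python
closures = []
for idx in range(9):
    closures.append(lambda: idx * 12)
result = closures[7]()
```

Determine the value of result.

Step 1: All lambdas reference the same variable idx (late binding).
Step 2: After the loop, idx = 8. Every lambda returns idx * 12.
Step 3: closures[7]() = 8 * 12 = 96

The answer is 96.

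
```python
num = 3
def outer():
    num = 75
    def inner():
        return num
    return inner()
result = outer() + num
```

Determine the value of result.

Step 1: Global num = 3. outer() shadows with num = 75.
Step 2: inner() returns enclosing num = 75. outer() = 75.
Step 3: result = 75 + global num (3) = 78

The answer is 78.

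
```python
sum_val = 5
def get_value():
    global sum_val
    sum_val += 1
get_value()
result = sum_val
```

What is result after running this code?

Step 1: sum_val = 5 globally.
Step 2: get_value() modifies global sum_val: sum_val += 1 = 6.
Step 3: result = 6

The answer is 6.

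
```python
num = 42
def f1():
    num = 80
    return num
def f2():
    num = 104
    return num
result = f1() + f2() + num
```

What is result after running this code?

Step 1: Each function shadows global num with its own local.
Step 2: f1() returns 80, f2() returns 104.
Step 3: Global num = 42 is unchanged. result = 80 + 104 + 42 = 226

The answer is 226.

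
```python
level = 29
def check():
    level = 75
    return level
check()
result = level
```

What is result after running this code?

Step 1: level = 29 globally.
Step 2: check() creates a LOCAL level = 75 (no global keyword!).
Step 3: The global level is unchanged. result = 29

The answer is 29.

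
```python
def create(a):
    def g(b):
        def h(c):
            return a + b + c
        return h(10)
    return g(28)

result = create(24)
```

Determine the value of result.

Step 1: a = 24, b = 28, c = 10 across three nested scopes.
Step 2: h() accesses all three via LEGB rule.
Step 3: result = 24 + 28 + 10 = 62

The answer is 62.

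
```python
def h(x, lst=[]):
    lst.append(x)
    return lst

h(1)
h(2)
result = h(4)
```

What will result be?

Step 1: Mutable default argument gotcha! The list [] is created once.
Step 2: Each call appends to the SAME list: [1], [1, 2], [1, 2, 4].
Step 3: result = [1, 2, 4]

The answer is [1, 2, 4].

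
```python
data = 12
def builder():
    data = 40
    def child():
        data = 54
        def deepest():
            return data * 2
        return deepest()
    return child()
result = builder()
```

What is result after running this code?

Step 1: deepest() looks up data through LEGB: not local, finds data = 54 in enclosing child().
Step 2: Returns 54 * 2 = 108.
Step 3: result = 108

The answer is 108.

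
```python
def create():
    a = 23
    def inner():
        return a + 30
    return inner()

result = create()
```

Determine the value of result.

Step 1: create() defines a = 23.
Step 2: inner() reads a = 23 from enclosing scope, returns 23 + 30 = 53.
Step 3: result = 53

The answer is 53.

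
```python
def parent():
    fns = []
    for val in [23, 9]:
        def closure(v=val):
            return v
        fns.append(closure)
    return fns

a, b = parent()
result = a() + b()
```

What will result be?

Step 1: Default argument v=val captures val at each iteration.
Step 2: a() returns 23 (captured at first iteration), b() returns 9 (captured at second).
Step 3: result = 23 + 9 = 32

The answer is 32.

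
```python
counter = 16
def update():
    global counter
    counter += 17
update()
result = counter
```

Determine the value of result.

Step 1: counter = 16 globally.
Step 2: update() modifies global counter: counter += 17 = 33.
Step 3: result = 33

The answer is 33.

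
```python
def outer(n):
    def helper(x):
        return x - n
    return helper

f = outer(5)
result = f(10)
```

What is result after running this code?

Step 1: outer(5) creates a closure capturing n = 5.
Step 2: f(10) computes 10 - 5 = 5.
Step 3: result = 5

The answer is 5.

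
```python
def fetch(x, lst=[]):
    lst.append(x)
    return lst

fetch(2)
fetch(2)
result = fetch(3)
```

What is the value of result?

Step 1: Mutable default argument gotcha! The list [] is created once.
Step 2: Each call appends to the SAME list: [2], [2, 2], [2, 2, 3].
Step 3: result = [2, 2, 3]

The answer is [2, 2, 3].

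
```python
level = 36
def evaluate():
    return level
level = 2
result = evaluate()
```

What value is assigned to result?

Step 1: level is first set to 36, then reassigned to 2.
Step 2: evaluate() is called after the reassignment, so it looks up the current global level = 2.
Step 3: result = 2

The answer is 2.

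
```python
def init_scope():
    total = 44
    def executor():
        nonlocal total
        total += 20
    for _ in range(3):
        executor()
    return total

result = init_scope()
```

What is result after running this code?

Step 1: total = 44.
Step 2: executor() is called 3 times in a loop, each adding 20 via nonlocal.
Step 3: total = 44 + 20 * 3 = 104

The answer is 104.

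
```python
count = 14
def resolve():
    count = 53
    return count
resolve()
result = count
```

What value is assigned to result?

Step 1: Global count = 14.
Step 2: resolve() creates local count = 53 (shadow, not modification).
Step 3: After resolve() returns, global count is unchanged. result = 14

The answer is 14.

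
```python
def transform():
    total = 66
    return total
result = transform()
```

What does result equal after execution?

Step 1: transform() defines total = 66 in its local scope.
Step 2: return total finds the local variable total = 66.
Step 3: result = 66

The answer is 66.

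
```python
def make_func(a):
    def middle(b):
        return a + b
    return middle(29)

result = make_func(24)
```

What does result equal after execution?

Step 1: make_func(24) passes a = 24.
Step 2: middle(29) has b = 29, reads a = 24 from enclosing.
Step 3: result = 24 + 29 = 53

The answer is 53.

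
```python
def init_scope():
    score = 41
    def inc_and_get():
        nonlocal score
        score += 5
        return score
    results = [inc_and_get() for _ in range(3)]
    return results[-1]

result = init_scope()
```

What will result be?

Step 1: score = 41.
Step 2: Three calls to inc_and_get(), each adding 5.
Step 3: Last value = 41 + 5 * 3 = 56

The answer is 56.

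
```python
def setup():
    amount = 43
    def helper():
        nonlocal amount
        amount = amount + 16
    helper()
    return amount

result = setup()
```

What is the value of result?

Step 1: setup() sets amount = 43.
Step 2: helper() uses nonlocal to modify amount in setup's scope: amount = 43 + 16 = 59.
Step 3: setup() returns the modified amount = 59

The answer is 59.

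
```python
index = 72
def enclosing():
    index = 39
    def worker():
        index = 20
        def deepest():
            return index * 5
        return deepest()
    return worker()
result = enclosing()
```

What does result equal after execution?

Step 1: deepest() looks up index through LEGB: not local, finds index = 20 in enclosing worker().
Step 2: Returns 20 * 5 = 100.
Step 3: result = 100

The answer is 100.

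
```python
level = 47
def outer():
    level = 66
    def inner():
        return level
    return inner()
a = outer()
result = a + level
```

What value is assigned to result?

Step 1: outer() has local level = 66. inner() reads from enclosing.
Step 2: outer() returns 66. Global level = 47 unchanged.
Step 3: result = 66 + 47 = 113

The answer is 113.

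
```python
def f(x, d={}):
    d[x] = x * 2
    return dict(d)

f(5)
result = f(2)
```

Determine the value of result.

Step 1: Mutable default dict is shared across calls.
Step 2: First call adds 5: 10. Second call adds 2: 4.
Step 3: result = {5: 10, 2: 4}

The answer is {5: 10, 2: 4}.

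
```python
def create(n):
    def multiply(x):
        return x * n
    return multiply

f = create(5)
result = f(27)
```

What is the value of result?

Step 1: create(5) returns multiply closure with n = 5.
Step 2: f(27) computes 27 * 5 = 135.
Step 3: result = 135

The answer is 135.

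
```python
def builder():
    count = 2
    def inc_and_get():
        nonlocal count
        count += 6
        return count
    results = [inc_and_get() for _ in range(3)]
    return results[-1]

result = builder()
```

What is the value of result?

Step 1: count = 2.
Step 2: Three calls to inc_and_get(), each adding 6.
Step 3: Last value = 2 + 6 * 3 = 20

The answer is 20.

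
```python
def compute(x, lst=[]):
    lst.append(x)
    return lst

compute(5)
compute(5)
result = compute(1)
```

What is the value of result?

Step 1: Mutable default argument gotcha! The list [] is created once.
Step 2: Each call appends to the SAME list: [5], [5, 5], [5, 5, 1].
Step 3: result = [5, 5, 1]

The answer is [5, 5, 1].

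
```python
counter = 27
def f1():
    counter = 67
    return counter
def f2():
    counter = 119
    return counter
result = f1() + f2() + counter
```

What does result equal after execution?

Step 1: Each function shadows global counter with its own local.
Step 2: f1() returns 67, f2() returns 119.
Step 3: Global counter = 27 is unchanged. result = 67 + 119 + 27 = 213

The answer is 213.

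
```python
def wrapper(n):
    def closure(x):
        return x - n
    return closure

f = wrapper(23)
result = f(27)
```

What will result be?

Step 1: wrapper(23) creates a closure capturing n = 23.
Step 2: f(27) computes 27 - 23 = 4.
Step 3: result = 4

The answer is 4.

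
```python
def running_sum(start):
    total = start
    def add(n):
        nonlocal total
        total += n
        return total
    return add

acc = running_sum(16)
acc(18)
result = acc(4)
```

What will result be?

Step 1: running_sum(16) creates closure with total = 16.
Step 2: First acc(18): total = 16 + 18 = 34.
Step 3: Second acc(4): total = 34 + 4 = 38. result = 38

The answer is 38.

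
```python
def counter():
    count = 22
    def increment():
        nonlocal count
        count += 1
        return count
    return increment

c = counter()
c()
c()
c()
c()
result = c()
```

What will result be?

Step 1: counter() creates closure with count = 22.
Step 2: Each c() call increments count via nonlocal. After 5 calls: 22 + 5 = 27.
Step 3: result = 27

The answer is 27.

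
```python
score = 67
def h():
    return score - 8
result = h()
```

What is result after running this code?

Step 1: score = 67 is defined globally.
Step 2: h() looks up score from global scope = 67, then computes 67 - 8 = 59.
Step 3: result = 59

The answer is 59.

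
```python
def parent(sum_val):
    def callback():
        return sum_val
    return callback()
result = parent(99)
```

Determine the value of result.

Step 1: parent(99) binds parameter sum_val = 99.
Step 2: callback() looks up sum_val in enclosing scope and finds the parameter sum_val = 99.
Step 3: result = 99

The answer is 99.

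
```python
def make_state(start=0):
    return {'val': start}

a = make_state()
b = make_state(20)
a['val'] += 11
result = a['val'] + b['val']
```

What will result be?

Step 1: make_state() returns a new dict each call (immutable default 0).
Step 2: a = {'val': 0}, b = {'val': 20}.
Step 3: a['val'] += 11 = 11. result = 11 + 20 = 31

The answer is 31.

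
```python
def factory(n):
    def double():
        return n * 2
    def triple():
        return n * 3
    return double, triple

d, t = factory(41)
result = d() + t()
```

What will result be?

Step 1: Both closures capture the same n = 41.
Step 2: d() = 41 * 2 = 82, t() = 41 * 3 = 123.
Step 3: result = 82 + 123 = 205

The answer is 205.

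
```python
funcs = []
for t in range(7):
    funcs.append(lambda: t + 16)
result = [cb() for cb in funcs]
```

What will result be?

Step 1: All lambdas capture t by reference. After the loop, t = 6.
Step 2: Each call returns 6 + 16 = 22.
Step 3: result = [22, 22, 22, 22, 22, 22, 22]

The answer is [22, 22, 22, 22, 22, 22, 22].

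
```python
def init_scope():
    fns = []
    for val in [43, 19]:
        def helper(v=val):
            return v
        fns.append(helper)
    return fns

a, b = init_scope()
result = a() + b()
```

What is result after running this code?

Step 1: Default argument v=val captures val at each iteration.
Step 2: a() returns 43 (captured at first iteration), b() returns 19 (captured at second).
Step 3: result = 43 + 19 = 62

The answer is 62.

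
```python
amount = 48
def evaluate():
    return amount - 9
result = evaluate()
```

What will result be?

Step 1: amount = 48 is defined globally.
Step 2: evaluate() looks up amount from global scope = 48, then computes 48 - 9 = 39.
Step 3: result = 39

The answer is 39.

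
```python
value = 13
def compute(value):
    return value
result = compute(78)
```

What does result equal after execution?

Step 1: Global value = 13.
Step 2: compute(78) takes parameter value = 78, which shadows the global.
Step 3: result = 78

The answer is 78.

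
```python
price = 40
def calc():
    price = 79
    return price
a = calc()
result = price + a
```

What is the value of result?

Step 1: Global price = 40. calc() returns local price = 79.
Step 2: a = 79. Global price still = 40.
Step 3: result = 40 + 79 = 119

The answer is 119.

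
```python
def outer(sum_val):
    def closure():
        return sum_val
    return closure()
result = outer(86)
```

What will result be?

Step 1: outer(86) binds parameter sum_val = 86.
Step 2: closure() looks up sum_val in enclosing scope and finds the parameter sum_val = 86.
Step 3: result = 86

The answer is 86.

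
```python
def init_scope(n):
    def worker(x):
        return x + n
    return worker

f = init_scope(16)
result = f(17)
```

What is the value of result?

Step 1: init_scope(16) creates a closure that captures n = 16.
Step 2: f(17) calls the closure with x = 17, returning 17 + 16 = 33.
Step 3: result = 33

The answer is 33.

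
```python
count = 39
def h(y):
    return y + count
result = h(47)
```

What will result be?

Step 1: count = 39 is defined globally.
Step 2: h(47) uses parameter y = 47 and looks up count from global scope = 39.
Step 3: result = 47 + 39 = 86

The answer is 86.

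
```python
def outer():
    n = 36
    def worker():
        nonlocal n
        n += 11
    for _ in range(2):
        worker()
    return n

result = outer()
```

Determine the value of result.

Step 1: n = 36.
Step 2: worker() is called 2 times in a loop, each adding 11 via nonlocal.
Step 3: n = 36 + 11 * 2 = 58

The answer is 58.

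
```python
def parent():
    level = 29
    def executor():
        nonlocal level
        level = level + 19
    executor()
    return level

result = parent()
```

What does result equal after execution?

Step 1: parent() sets level = 29.
Step 2: executor() uses nonlocal to modify level in parent's scope: level = 29 + 19 = 48.
Step 3: parent() returns the modified level = 48

The answer is 48.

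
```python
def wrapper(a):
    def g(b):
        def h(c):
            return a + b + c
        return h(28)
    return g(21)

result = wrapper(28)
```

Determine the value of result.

Step 1: a = 28, b = 21, c = 28 across three nested scopes.
Step 2: h() accesses all three via LEGB rule.
Step 3: result = 28 + 21 + 28 = 77

The answer is 77.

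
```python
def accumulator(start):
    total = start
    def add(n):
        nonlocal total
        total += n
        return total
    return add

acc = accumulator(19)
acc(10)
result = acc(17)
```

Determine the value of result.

Step 1: accumulator(19) creates closure with total = 19.
Step 2: First acc(10): total = 19 + 10 = 29.
Step 3: Second acc(17): total = 29 + 17 = 46. result = 46

The answer is 46.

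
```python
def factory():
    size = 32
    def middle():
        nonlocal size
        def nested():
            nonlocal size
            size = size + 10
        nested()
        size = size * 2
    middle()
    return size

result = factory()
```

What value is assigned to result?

Step 1: size = 32.
Step 2: nested() adds 10: size = 32 + 10 = 42.
Step 3: middle() doubles: size = 42 * 2 = 84.
Step 4: result = 84

The answer is 84.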